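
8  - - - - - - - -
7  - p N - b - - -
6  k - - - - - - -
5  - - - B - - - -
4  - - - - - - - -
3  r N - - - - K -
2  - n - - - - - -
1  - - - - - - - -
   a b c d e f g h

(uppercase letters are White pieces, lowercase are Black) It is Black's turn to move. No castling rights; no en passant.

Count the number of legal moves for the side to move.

2

Black to move; king on a6.
In check: yes, from the white knight on c7.
Legal moves: Ka7, Kb6.
Count: 2.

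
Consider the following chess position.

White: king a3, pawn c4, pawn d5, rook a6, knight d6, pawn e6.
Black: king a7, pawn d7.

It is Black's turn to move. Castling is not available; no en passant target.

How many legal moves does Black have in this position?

Black to move; king on a7.
In check: yes, from the white rook on a6.
Legal moves: Kb8, Kxa6.
Count: 2.

2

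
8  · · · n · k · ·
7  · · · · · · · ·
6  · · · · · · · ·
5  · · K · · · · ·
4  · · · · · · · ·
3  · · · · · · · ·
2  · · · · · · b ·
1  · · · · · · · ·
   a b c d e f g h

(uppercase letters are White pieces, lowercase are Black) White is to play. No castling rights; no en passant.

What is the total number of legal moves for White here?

White to move; king on c5.
In check: no.
Legal moves: Kd6, Kb6, Kb5, Kd4, Kc4, Kb4.
Count: 6.

6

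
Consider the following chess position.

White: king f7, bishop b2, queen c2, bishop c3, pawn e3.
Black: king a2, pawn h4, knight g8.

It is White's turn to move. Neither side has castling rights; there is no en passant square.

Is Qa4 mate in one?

no

After Qa4: black king on a2; in check: yes, from the white queen on a4.
Black has 1 legal reply: Kb1.
In check but a legal move exists → not checkmate.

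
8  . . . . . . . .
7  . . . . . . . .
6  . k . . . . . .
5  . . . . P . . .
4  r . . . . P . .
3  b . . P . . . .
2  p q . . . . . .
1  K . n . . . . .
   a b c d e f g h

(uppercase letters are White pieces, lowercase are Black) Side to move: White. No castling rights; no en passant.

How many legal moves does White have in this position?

0

White to move; king on a1.
In check: yes, from the black queen on b2.
Legal moves: none.
Count: 0.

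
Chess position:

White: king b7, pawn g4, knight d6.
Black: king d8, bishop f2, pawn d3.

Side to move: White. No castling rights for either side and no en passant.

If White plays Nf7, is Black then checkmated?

After Nf7: black king on d8; in check: yes, from the white knight on f7.
Black has 3 legal replies: Ke8, Ke7, Kd7.
In check but a legal move exists → not checkmate.

no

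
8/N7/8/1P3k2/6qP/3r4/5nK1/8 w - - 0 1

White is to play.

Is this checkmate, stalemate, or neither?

White to move; white king on g2.
In check: yes, from the black queen on g4.
King squares — f1: available; g1: attacked by Qg4; h1: attacked by Nf2; f2: available; h2: available; f3: attacked by Rd3; g3: attacked by Rd3; h3: attacked by Nf2.
Legal moves for White: Kh2, Kxf2, Kf1.
White is in check but has 3 legal moves → neither.

neither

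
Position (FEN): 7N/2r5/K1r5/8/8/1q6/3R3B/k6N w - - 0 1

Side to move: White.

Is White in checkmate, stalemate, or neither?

White to move; white king on a6.
In check: yes, from the black rook on c6.
Legal moves for White: Ka5.
White is in check but has 1 legal move → neither.

neither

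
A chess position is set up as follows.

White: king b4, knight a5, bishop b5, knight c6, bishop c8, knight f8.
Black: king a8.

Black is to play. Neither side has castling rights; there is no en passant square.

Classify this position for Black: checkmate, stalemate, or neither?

Black to move; black king on a8.
In check: no.
King squares — a7: attacked by Nc6; b7: attacked by Na5; b8: attacked by Nc6.
Legal moves for Black: none.
Not in check and no legal moves → stalemate.

stalemate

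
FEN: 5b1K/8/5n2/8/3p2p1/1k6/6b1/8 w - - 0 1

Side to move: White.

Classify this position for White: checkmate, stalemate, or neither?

White to move; white king on h8.
In check: no.
King squares — g7: attacked by Bf8; h7: attacked by Nf6; g8: attacked by Nf6.
Legal moves for White: none.
Not in check and no legal moves → stalemate.

stalemate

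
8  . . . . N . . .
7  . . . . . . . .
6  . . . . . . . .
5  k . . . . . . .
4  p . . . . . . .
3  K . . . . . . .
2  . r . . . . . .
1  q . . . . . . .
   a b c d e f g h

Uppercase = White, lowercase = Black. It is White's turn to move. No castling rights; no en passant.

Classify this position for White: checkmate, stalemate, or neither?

checkmate

White to move; white king on a3.
In check: yes, from the black queen on a1.
King squares — a2: attacked by Qa1; b2: attacked by Qa1; b3: attacked by Rb2; a4: attacked by Qa1; b4: attacked by Rb2.
Legal moves for White: none.
In check with no legal moves → checkmate.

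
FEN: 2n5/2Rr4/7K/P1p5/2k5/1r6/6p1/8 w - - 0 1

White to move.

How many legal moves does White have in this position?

White to move; king on h6.
In check: no.
Legal moves: Rxc8, Rxd7, Rb7, Ra7, Rc6, Rxc5+, Kg6, Kh5, Kg5, a6.
Count: 10.

10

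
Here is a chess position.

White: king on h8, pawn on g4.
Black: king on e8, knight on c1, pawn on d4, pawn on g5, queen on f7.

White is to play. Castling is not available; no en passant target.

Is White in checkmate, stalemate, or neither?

White to move; white king on h8.
In check: no.
King squares — g7: attacked by Qf7; h7: attacked by Qf7; g8: attacked by Qf7.
Legal moves for White: none.
Not in check and no legal moves → stalemate.

stalemate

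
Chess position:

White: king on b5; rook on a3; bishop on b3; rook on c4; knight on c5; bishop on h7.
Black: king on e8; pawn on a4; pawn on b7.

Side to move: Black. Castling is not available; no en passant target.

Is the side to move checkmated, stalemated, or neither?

neither

Black to move; black king on e8.
In check: no.
Legal moves for Black: Kf8, Kd8, Kf7, Ke7, axb3, b6.
Black has 6 legal moves and is not in check → neither.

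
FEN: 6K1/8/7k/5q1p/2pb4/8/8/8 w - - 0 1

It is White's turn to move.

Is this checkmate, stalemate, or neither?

stalemate

White to move; white king on g8.
In check: no.
King squares — f7: attacked by Qf5; g7: attacked by Bd4; h7: attacked by Qf5; f8: attacked by Qf5; h8: attacked by Bd4.
Legal moves for White: none.
Not in check and no legal moves → stalemate.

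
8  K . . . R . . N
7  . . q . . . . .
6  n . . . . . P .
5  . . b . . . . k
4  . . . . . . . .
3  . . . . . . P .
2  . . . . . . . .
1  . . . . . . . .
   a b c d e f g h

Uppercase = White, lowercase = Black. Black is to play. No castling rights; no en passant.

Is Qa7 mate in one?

After Qa7: white king on a8; in check: yes, from the black queen on a7.
King squares — a7: attacked by Bc5; b7: attacked by Qa7; b8: attacked by Na6.
White has no legal moves → checkmate.

yes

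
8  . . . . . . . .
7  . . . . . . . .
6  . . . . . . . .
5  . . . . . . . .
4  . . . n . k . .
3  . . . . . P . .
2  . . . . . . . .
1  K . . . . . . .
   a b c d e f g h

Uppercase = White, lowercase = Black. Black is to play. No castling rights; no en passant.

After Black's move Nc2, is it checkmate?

no

After Nc2: white king on a1; in check: yes, from the black knight on c2.
White has 3 legal replies: Kb2, Ka2, Kb1.
In check but a legal move exists → not checkmate.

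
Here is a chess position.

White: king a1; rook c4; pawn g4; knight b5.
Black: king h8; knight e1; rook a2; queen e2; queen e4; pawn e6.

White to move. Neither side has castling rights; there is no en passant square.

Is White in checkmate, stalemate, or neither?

White to move; white king on a1.
In check: yes, from the black rook on a2.
King squares — b1: attacked by Qe4; a2: attacked by Qe2; b2: attacked by Ra2.
Legal moves for White: none.
In check with no legal moves → checkmate.

checkmate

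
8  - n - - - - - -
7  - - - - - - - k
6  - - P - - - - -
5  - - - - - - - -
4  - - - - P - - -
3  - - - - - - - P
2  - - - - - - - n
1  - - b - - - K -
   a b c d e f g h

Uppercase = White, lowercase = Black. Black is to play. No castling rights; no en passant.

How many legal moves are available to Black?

Black to move; king on h7.
In check: no.
Legal moves: Nd7, Nxc6, Na6, Kh8, Kg8, Kg7, Kh6, Kg6, Ng4, Nf3+, Nf1, Bh6, Bg5, Bf4, Be3+, Ba3, Bd2, Bb2.
Count: 18.

18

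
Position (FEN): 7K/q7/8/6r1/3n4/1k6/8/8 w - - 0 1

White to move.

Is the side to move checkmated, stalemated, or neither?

White to move; white king on h8.
In check: no.
King squares — g7: attacked by Rg5; h7: attacked by Qa7; g8: attacked by Rg5.
Legal moves for White: none.
Not in check and no legal moves → stalemate.

stalemate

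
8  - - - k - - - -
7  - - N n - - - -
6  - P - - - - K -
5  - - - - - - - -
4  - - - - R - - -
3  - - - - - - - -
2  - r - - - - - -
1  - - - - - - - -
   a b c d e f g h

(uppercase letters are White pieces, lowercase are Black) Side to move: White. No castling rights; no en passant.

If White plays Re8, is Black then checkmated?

yes

After Re8: black king on d8; in check: yes, from the white rook on e8.
King squares — c7: attacked by Pb6; d7: own knight; e7: attacked by Re8; c8: attacked by Re8; e8: attacked by Nc7.
Black has no legal moves → checkmate.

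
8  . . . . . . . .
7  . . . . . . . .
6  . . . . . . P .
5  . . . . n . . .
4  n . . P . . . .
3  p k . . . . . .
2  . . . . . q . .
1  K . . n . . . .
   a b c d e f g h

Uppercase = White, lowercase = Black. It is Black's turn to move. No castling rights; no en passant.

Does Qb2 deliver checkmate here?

After Qb2: white king on a1; in check: yes, from the black queen on b2.
King squares — b1: attacked by Qb2; a2: attacked by Qb2; b2: attacked by Nd1.
White has no legal moves → checkmate.

yes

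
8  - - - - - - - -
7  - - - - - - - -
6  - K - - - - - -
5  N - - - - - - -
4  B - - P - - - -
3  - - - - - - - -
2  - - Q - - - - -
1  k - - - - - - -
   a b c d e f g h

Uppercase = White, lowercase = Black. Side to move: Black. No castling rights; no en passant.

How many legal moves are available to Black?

0

Black to move; king on a1.
In check: no.
Legal moves: none.
Count: 0.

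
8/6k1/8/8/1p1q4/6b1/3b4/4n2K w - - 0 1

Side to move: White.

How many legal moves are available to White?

0

White to move; king on h1.
In check: no.
Legal moves: none.
Count: 0.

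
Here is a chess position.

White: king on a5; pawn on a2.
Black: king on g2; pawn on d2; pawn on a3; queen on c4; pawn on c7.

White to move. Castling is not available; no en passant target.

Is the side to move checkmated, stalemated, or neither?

stalemate

White to move; white king on a5.
In check: no.
King squares — a4: attacked by Qc4; b4: attacked by Qc4; b5: attacked by Qc4; a6: attacked by Qc4; b6: attacked by Pc7.
Legal moves for White: none.
Not in check and no legal moves → stalemate.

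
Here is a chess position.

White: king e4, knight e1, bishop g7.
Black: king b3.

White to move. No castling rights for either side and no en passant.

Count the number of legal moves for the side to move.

White to move; king on e4.
In check: no.
Legal moves: Bh8, Bf8, Bh6, Bf6, Be5, Bd4, Bc3, Bb2, Ba1, Kf5, Ke5, Kd5, Kf4, Kd4, Kf3, Ke3, Kd3, Nf3, Nd3, Ng2, Nc2.
Count: 21.

21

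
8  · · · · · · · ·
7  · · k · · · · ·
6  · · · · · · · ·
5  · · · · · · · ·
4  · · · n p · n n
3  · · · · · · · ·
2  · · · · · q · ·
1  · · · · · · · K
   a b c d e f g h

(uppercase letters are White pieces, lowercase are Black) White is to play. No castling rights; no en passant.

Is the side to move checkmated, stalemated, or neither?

White to move; white king on h1.
In check: no.
King squares — g1: attacked by Qf2; g2: attacked by Qf2; h2: attacked by Qf2.
Legal moves for White: none.
Not in check and no legal moves → stalemate.

stalemate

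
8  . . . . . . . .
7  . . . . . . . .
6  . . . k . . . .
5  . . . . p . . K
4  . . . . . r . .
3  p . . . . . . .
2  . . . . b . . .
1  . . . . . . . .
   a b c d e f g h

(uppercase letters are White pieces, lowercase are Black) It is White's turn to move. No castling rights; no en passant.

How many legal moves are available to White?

White to move; king on h5.
In check: yes, from the black bishop on e2.
Legal moves: Kh6, Kg6, Kg5.
Count: 3.

3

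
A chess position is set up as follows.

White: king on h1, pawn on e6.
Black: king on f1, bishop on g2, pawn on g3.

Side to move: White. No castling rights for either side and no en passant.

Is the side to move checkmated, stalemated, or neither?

White to move; white king on h1.
In check: yes, from the black bishop on g2.
King squares — g1: attacked by Kf1; g2: attacked by Kf1; h2: attacked by Pg3.
Legal moves for White: none.
In check with no legal moves → checkmate.

checkmate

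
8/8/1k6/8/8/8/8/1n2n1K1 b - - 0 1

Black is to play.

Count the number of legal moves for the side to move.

Black to move; king on b6.
In check: no.
Legal moves: Kc7, Kb7, Ka7, Kc6, Ka6, Kc5, Kb5, Ka5, Nf3+, Nd3, Ng2, Nc2, Nc3, Na3, Nd2.
Count: 15.

15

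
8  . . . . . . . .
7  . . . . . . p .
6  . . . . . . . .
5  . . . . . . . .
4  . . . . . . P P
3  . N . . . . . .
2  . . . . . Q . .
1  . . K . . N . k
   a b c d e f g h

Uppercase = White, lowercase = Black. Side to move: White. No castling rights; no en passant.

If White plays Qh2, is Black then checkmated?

yes

After Qh2: black king on h1; in check: yes, from the white queen on h2.
King squares — g1: attacked by Qh2; g2: attacked by Qh2; h2: attacked by Nf1.
Black has no legal moves → checkmate.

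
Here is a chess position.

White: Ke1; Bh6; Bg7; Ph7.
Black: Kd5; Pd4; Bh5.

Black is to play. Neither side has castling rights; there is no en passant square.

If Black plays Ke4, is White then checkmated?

no

After Ke4: white king on e1; in check: no.
White is not in check, so this cannot be checkmate.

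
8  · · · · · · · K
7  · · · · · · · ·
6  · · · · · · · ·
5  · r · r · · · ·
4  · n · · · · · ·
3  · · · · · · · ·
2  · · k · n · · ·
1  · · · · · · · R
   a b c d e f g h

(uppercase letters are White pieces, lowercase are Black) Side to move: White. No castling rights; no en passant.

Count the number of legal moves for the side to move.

White to move; king on h8.
In check: no.
Legal moves: Kg8, Kh7, Kg7, Rh7, Rh6, Rh5, Rh4, Rh3, Rh2, Rg1, Rf1, Re1, Rd1, Rc1+, Rb1, Ra1.
Count: 16.

16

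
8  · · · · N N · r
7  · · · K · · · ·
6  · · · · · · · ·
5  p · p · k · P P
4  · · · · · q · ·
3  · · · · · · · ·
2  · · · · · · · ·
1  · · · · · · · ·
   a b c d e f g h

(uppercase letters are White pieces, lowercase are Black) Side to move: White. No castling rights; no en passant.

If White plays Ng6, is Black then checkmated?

After Ng6: black king on e5; in check: yes, from the white knight on g6.
Black has 4 legal replies: Kf5, Kd5, Ke4, Kd4.
In check but a legal move exists → not checkmate.

no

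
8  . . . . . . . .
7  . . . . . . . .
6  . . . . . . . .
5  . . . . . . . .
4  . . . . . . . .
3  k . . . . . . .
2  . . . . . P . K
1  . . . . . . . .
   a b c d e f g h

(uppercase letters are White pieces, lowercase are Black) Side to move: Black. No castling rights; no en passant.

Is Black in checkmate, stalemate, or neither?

neither

Black to move; black king on a3.
In check: no.
Legal moves for Black: Kb4, Ka4, Kb3, Kb2, Ka2.
Black has 5 legal moves and is not in check → neither.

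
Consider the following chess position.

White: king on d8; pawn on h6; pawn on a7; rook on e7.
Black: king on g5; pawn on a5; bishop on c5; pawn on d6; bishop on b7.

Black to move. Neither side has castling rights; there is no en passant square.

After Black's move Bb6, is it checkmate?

no

After Bb6: white king on d8; in check: yes, from the black bishop on b6.
White has 3 legal replies: Ke8, Kd7, Rc7.
In check but a legal move exists → not checkmate.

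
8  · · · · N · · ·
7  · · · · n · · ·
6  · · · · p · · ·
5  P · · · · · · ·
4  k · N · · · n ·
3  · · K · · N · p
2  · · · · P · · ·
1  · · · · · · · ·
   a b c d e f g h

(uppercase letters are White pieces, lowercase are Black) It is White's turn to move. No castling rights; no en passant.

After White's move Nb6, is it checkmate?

no

After Nb6: black king on a4; in check: yes, from the white knight on b6.
Black has 3 legal replies: Kb5, Kxa5, Ka3.
In check but a legal move exists → not checkmate.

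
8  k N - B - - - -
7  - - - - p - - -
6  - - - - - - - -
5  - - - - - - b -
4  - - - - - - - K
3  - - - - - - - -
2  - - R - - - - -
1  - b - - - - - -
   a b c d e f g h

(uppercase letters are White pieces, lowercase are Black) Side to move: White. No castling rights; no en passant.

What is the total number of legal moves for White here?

White to move; king on h4.
In check: yes, from the black bishop on g5.
Legal moves: Kh5, Kxg5, Kg4, Kh3, Kg3.
Count: 5.

5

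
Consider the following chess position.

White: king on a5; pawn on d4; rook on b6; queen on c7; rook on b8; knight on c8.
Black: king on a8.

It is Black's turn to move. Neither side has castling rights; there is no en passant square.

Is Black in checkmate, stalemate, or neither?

Black to move; black king on a8.
In check: yes, from the white rook on b8.
King squares — a7: attacked by Qc7; b7: attacked by Rb6; b8: attacked by Rb6.
Legal moves for Black: none.
In check with no legal moves → checkmate.

checkmate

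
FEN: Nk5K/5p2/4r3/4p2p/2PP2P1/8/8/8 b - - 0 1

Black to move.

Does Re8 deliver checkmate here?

no

After Re8: white king on h8; in check: yes, from the black rook on e8.
White has 2 legal replies: Kh7, Kg7.
In check but a legal move exists → not checkmate.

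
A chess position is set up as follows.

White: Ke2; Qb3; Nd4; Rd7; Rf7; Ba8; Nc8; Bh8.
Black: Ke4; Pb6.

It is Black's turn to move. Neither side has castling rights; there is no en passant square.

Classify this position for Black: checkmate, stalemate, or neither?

checkmate

Black to move; black king on e4.
In check: yes, from the white bishop on a8.
King squares — d3: attacked by Ke2; e3: attacked by Ke2; f3: attacked by Ke2; d4: attacked by Rd7; f4: attacked by Rf7; d5: attacked by Qb3; e5: attacked by Bh8; f5: attacked by Nd4.
Legal moves for Black: none.
In check with no legal moves → checkmate.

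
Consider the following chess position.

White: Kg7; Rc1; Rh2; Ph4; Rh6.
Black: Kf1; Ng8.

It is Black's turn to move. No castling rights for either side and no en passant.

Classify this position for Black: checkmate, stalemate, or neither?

checkmate

Black to move; black king on f1.
In check: yes, from the white rook on c1.
King squares — e1: attacked by Rc1; g1: attacked by Rc1; e2: attacked by Rh2; f2: attacked by Rh2; g2: attacked by Rh2.
Legal moves for Black: none.
In check with no legal moves → checkmate.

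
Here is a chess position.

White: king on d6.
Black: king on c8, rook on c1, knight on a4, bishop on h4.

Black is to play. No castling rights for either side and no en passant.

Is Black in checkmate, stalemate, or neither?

Black to move; black king on c8.
In check: no.
Legal moves for Black include: Kd8, Kb8, Kb7, Bd8, Be7+, Bf6, Bg5, Bg3+, Bf2, Be1, Nb6, Nc5, Nc3, Nb2, Rc7, Rc6+, Rc5, Rc4, ... (list truncated; more exist).
Black has legal moves and is not in check → neither.

neither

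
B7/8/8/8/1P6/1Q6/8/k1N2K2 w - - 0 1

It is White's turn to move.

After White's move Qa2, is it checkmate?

After Qa2: black king on a1; in check: yes, from the white queen on a2.
King squares — b1: attacked by Qa2; a2: attacked by Nc1; b2: attacked by Qa2.
Black has no legal moves → checkmate.

yes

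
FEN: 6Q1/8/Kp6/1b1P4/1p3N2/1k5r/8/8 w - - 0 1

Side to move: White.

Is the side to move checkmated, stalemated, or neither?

neither

White to move; white king on a6.
In check: yes, from the black bishop on b5.
Legal moves for White: Kb7, Ka7, Kxb6, Kxb5.
White is in check but has 4 legal moves → neither.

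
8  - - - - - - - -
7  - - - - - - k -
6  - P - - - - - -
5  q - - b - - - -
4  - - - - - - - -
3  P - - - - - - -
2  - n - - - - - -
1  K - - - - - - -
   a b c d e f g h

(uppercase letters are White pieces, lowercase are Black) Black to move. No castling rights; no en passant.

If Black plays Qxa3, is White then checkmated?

After Qxa3: white king on a1; in check: yes, from the black queen on a3.
White has 1 legal reply: Kb1.
In check but a legal move exists → not checkmate.

no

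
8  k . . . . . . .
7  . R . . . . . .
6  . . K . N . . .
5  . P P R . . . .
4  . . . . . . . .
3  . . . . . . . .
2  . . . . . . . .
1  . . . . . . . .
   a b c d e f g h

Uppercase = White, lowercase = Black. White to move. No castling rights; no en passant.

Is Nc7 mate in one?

yes

After Nc7: black king on a8; in check: yes, from the white knight on c7.
King squares — a7: attacked by Rb7; b7: attacked by Kc6; b8: attacked by Rb7.
Black has no legal moves → checkmate.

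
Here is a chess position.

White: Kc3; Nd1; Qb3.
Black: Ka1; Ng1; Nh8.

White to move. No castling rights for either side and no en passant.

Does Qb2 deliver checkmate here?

yes

After Qb2: black king on a1; in check: yes, from the white queen on b2.
King squares — b1: attacked by Qb2; a2: attacked by Qb2; b2: attacked by Nd1.
Black has no legal moves → checkmate.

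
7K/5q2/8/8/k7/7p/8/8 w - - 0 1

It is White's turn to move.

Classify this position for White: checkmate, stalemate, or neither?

White to move; white king on h8.
In check: no.
King squares — g7: attacked by Qf7; h7: attacked by Qf7; g8: attacked by Qf7.
Legal moves for White: none.
Not in check and no legal moves → stalemate.

stalemate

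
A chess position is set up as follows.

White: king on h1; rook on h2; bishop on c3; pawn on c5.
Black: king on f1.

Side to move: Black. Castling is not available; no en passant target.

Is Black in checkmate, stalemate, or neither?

Black to move; black king on f1.
In check: no.
King squares — e1: attacked by Bc3; g1: attacked by Kh1; e2: attacked by Rh2; f2: attacked by Rh2; g2: attacked by Kh1.
Legal moves for Black: none.
Not in check and no legal moves → stalemate.

stalemate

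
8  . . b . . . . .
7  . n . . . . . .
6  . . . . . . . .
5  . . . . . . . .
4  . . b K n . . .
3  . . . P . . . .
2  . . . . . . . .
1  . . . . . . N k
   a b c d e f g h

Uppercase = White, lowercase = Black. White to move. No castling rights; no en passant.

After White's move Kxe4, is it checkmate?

no

After Kxe4: black king on h1; in check: no.
Black is not in check, so this cannot be checkmate.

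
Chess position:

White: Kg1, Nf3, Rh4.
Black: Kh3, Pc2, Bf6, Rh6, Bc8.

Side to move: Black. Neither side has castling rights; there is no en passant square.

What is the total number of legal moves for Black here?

Black to move; king on h3.
In check: yes, from the white rook on h4.
Legal moves: Kg3, Rxh4, Bxh4.
Count: 3.

3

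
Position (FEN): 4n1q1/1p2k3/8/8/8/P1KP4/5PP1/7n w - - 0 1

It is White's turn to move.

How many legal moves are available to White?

White to move; king on c3.
In check: no.
Legal moves: Kd4, Kb4, Kd2, Kc2, Kb2, d4, a4, g3, f3, g4, f4.
Count: 11.

11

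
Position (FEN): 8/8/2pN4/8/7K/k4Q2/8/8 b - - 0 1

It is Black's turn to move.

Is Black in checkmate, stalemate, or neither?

Black to move; black king on a3.
In check: yes, from the white queen on f3.
King squares — a2: available; b2: available; b3: attacked by Qf3; a4: available; b4: available.
Legal moves for Black: Kb4, Ka4, Kb2, Ka2.
Black is in check but has 4 legal moves → neither.

neither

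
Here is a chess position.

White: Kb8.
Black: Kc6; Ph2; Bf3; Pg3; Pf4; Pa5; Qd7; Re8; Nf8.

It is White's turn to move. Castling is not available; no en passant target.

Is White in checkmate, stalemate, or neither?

White to move; white king on b8.
In check: yes, from the black rook on e8.
King squares — a7: attacked by Qd7; b7: attacked by Kc6; c7: attacked by Kc6; a8: attacked by Re8; c8: attacked by Qd7.
Legal moves for White: none.
In check with no legal moves → checkmate.

checkmate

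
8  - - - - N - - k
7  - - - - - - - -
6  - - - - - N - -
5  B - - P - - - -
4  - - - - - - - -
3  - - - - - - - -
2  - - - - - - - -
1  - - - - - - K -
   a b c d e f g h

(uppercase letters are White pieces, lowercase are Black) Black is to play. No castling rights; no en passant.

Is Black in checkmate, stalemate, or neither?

stalemate

Black to move; black king on h8.
In check: no.
King squares — g7: attacked by Ne8; h7: attacked by Nf6; g8: attacked by Nf6.
Legal moves for Black: none.
Not in check and no legal moves → stalemate.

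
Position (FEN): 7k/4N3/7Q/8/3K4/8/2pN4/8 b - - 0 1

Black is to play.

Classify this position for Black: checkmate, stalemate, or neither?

Black to move; black king on h8.
In check: yes, from the white queen on h6.
King squares — g7: attacked by Qh6; h7: attacked by Qh6; g8: attacked by Ne7.
Legal moves for Black: none.
In check with no legal moves → checkmate.

checkmate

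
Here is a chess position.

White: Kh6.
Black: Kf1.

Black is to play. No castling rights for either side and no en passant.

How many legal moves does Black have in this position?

5

Black to move; king on f1.
In check: no.
Legal moves: Kg2, Kf2, Ke2, Kg1, Ke1.
Count: 5.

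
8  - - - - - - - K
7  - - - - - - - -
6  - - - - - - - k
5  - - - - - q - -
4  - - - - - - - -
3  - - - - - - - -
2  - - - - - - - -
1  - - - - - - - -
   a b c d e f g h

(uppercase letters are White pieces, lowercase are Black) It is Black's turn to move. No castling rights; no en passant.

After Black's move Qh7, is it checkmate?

After Qh7: white king on h8; in check: yes, from the black queen on h7.
King squares — g7: attacked by Kh6; h7: attacked by Kh6; g8: attacked by Qh7.
White has no legal moves → checkmate.

yes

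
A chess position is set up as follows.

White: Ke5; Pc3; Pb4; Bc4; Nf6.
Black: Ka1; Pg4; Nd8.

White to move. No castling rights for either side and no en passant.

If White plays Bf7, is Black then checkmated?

no

After Bf7: black king on a1; in check: no.
Black is not in check, so this cannot be checkmate.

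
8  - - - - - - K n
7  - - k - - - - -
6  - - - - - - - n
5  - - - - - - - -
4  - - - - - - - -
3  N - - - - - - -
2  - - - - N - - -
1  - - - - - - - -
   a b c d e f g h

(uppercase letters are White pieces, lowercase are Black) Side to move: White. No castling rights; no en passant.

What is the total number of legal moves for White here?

4

White to move; king on g8.
In check: yes, from the black knight on h6.
Legal moves: Kxh8, Kf8, Kh7, Kg7.
Count: 4.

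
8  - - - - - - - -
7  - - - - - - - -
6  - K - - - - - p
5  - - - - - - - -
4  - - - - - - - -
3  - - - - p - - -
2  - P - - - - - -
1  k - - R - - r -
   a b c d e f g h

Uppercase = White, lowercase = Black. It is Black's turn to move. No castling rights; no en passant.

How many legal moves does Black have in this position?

Black to move; king on a1.
In check: yes, from the white rook on d1.
Legal moves: Kxb2, Ka2, Rxd1.
Count: 3.

3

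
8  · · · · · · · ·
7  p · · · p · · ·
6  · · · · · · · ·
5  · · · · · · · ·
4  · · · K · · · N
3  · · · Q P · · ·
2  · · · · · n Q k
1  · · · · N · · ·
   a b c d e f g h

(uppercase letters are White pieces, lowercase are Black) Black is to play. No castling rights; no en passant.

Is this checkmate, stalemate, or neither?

checkmate

Black to move; black king on h2.
In check: yes, from the white queen on g2.
King squares — g1: attacked by Qg2; h1: attacked by Qg2; g2: attacked by Ne1; g3: attacked by Qg2; h3: attacked by Qg2.
Legal moves for Black: none.
In check with no legal moves → checkmate.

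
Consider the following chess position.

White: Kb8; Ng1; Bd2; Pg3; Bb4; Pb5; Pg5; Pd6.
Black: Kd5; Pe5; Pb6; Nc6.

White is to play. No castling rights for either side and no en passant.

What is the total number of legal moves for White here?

White to move; king on b8.
In check: yes, from the black knight on c6.
Legal moves: Kc8, Ka8, Kc7, Kb7, bxc6.
Count: 5.

5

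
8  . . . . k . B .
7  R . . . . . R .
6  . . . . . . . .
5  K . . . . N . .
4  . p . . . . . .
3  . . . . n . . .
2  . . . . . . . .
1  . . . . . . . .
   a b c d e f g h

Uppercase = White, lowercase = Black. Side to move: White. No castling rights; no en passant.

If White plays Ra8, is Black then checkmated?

yes

After Ra8: black king on e8; in check: yes, from the white rook on a8.
King squares — d7: attacked by Rg7; e7: attacked by Nf5; f7: attacked by Rg7; d8: attacked by Ra8; f8: attacked by Ra8.
Black has no legal moves → checkmate.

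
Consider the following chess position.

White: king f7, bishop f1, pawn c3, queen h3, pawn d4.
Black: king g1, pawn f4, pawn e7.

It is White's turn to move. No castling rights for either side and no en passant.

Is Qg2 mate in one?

yes

After Qg2: black king on g1; in check: yes, from the white queen on g2.
King squares — f1: attacked by Qg2; h1: attacked by Qg2; f2: attacked by Qg2; g2: attacked by Bf1; h2: attacked by Qg2.
Black has no legal moves → checkmate.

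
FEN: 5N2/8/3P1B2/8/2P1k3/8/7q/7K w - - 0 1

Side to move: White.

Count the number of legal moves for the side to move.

1

White to move; king on h1.
In check: yes, from the black queen on h2.
Legal moves: Kxh2.
Count: 1.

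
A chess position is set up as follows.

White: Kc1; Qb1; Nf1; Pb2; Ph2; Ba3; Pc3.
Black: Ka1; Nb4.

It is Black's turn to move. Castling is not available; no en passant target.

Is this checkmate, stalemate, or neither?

Black to move; black king on a1.
In check: yes, from the white queen on b1.
King squares — b1: attacked by Kc1; a2: attacked by Qb1; b2: attacked by Qb1.
Legal moves for Black: none.
In check with no legal moves → checkmate.

checkmate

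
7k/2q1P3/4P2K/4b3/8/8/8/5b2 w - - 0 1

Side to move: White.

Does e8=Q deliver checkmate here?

yes

After e8=Q: black king on h8; in check: yes, from the white queen on e8.
King squares — g7: attacked by Kh6; h7: attacked by Kh6; g8: attacked by Qe8.
Black has no legal moves → checkmate.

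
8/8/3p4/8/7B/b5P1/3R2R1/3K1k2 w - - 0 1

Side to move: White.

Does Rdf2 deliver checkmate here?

After Rdf2: black king on f1; in check: yes, from the white rook on f2.
King squares — e1: attacked by Kd1; g1: attacked by Rg2; e2: attacked by Kd1; f2: attacked by Rg2; g2: attacked by Rf2.
Black has no legal moves → checkmate.

yes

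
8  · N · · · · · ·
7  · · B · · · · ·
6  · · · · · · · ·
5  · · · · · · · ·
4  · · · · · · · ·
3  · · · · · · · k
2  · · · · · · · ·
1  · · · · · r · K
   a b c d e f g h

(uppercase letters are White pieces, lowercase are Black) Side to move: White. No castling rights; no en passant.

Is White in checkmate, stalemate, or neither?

checkmate

White to move; white king on h1.
In check: yes, from the black rook on f1.
King squares — g1: attacked by Rf1; g2: attacked by Kh3; h2: attacked by Kh3.
Legal moves for White: none.
In check with no legal moves → checkmate.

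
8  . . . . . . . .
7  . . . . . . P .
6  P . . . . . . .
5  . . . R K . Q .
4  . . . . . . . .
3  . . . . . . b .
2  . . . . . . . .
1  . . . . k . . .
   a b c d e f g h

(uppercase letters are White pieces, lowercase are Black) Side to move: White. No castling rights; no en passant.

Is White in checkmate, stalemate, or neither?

neither

White to move; white king on e5.
In check: yes, from the black bishop on g3.
King squares — d4: available; e4: available; f4: attacked by Bg3; d5: own rook; f5: available; d6: attacked by Bg3; e6: available; f6: available.
Legal moves for White: Kf6, Ke6, Kf5, Ke4, Kd4, Qf4, Qxg3+.
White is in check but has 7 legal moves → neither.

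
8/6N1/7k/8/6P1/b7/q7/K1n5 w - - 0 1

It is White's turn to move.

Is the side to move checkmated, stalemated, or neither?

White to move; white king on a1.
In check: yes, from the black queen on a2.
King squares — b1: attacked by Qa2; a2: attacked by Nc1; b2: attacked by Qa2.
Legal moves for White: none.
In check with no legal moves → checkmate.

checkmate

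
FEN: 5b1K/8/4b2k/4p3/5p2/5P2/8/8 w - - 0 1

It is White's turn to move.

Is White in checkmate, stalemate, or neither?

stalemate

White to move; white king on h8.
In check: no.
King squares — g7: attacked by Kh6; h7: attacked by Kh6; g8: attacked by Be6.
Legal moves for White: none.
Not in check and no legal moves → stalemate.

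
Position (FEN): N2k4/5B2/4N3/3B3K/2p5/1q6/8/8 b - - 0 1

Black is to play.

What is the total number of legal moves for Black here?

3

Black to move; king on d8.
In check: yes, from the white knight on e6.
Legal moves: Kc8, Ke7, Kd7.
Count: 3.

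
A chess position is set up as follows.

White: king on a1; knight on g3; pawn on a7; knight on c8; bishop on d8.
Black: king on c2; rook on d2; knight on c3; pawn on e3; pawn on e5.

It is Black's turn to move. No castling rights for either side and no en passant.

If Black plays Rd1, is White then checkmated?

yes

After Rd1: white king on a1; in check: yes, from the black rook on d1.
King squares — b1: attacked by Rd1; a2: attacked by Nc3; b2: attacked by Kc2.
White has no legal moves → checkmate.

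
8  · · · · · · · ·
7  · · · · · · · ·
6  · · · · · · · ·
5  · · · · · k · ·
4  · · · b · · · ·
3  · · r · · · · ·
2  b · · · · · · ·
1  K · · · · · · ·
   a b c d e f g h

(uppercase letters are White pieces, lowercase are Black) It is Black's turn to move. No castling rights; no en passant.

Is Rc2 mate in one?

yes

After Rc2: white king on a1; in check: yes, from the black bishop on d4.
King squares — b1: attacked by Ba2; a2: attacked by Rc2; b2: attacked by Rc2.
White has no legal moves → checkmate.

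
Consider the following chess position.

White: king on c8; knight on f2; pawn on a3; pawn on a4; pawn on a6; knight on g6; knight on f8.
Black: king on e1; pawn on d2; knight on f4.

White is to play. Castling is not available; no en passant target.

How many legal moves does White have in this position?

21

White to move; king on c8.
In check: no.
Legal moves: Nh7, Nd7, Ne6, Kd8, Kb8, Kd7, Kc7, Kb7, Nh8, Ne7, Ne5, Nh4, Nxf4, Ng4, Ne4, Nh3, Nd3+, Nh1, Nd1, a7, a5.
Count: 21.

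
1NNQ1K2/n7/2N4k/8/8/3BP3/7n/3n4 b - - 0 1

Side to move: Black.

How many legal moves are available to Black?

11

Black to move; king on h6.
In check: no.
Legal moves: Nxc8, Nxc6, Nb5, Kh5, Ng4, Nf3, Nf1, Nxe3, Nc3, Nf2, Nb2.
Count: 11.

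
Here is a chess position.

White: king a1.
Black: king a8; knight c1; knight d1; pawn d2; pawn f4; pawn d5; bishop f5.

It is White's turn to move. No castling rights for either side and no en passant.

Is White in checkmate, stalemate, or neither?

stalemate

White to move; white king on a1.
In check: no.
King squares — b1: attacked by Bf5; a2: attacked by Nc1; b2: attacked by Nd1.
Legal moves for White: none.
Not in check and no legal moves → stalemate.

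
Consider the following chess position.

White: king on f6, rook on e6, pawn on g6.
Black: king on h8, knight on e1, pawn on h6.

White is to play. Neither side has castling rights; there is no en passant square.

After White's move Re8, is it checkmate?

After Re8: black king on h8; in check: yes, from the white rook on e8.
King squares — g7: attacked by Kf6; h7: attacked by Pg6; g8: attacked by Re8.
Black has no legal moves → checkmate.

yes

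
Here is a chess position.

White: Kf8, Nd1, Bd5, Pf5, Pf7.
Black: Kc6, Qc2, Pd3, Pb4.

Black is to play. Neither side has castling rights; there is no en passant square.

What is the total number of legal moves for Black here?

7

Black to move; king on c6.
In check: yes, from the white bishop on d5.
Legal moves: Kd7, Kc7, Kd6, Kb6, Kxd5, Kc5, Kb5.
Count: 7.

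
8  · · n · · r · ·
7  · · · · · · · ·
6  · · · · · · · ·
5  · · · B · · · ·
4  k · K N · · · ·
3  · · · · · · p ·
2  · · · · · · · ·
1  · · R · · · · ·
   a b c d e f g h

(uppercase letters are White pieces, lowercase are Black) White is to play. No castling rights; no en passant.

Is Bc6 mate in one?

After Bc6: black king on a4; in check: yes, from the white bishop on c6.
Black has 2 legal replies: Ka5, Ka3.
In check but a legal move exists → not checkmate.

no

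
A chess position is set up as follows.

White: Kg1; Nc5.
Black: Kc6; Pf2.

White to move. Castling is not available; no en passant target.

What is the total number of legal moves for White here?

5

White to move; king on g1.
In check: yes, from the black pawn on f2.
Legal moves: Kh2, Kg2, Kxf2, Kh1, Kf1.
Count: 5.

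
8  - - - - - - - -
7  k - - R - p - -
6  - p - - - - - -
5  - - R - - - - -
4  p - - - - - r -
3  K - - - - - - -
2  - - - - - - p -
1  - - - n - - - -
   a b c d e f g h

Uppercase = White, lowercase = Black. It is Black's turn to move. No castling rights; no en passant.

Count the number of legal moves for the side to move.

3

Black to move; king on a7.
In check: yes, from the white rook on d7.
Legal moves: Kb8, Ka8, Ka6.
Count: 3.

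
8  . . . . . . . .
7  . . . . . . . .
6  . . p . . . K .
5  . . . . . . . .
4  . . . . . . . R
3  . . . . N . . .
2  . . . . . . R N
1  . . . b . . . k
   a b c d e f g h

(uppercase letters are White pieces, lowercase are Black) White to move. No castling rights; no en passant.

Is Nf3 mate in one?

yes

After Nf3: black king on h1; in check: yes, from the white rook on h4.
King squares — g1: attacked by Rg2; g2: attacked by Ne3; h2: attacked by Rg2.
Black has no legal moves → checkmate.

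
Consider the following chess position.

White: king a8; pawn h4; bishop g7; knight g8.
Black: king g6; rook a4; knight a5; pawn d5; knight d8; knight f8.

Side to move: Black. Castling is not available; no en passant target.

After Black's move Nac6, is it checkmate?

yes

After Nac6: white king on a8; in check: yes, from the black rook on a4.
King squares — a7: attacked by Ra4; b7: attacked by Nd8; b8: attacked by Nc6.
White has no legal moves → checkmate.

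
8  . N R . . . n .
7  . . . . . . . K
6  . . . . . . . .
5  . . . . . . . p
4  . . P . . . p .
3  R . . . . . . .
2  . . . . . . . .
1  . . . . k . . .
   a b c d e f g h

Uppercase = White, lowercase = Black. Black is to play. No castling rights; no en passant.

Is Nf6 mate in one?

After Nf6: white king on h7; in check: yes, from the black knight on f6.
White has 4 legal replies: Kh8, Kg7, Kh6, Kg6.
In check but a legal move exists → not checkmate.

no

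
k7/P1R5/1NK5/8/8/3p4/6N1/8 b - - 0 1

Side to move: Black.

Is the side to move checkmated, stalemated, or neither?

Black to move; black king on a8.
In check: yes, from the white knight on b6.
King squares — a7: attacked by Rc7; b7: attacked by Kc6; b8: attacked by Pa7.
Legal moves for Black: none.
In check with no legal moves → checkmate.

checkmate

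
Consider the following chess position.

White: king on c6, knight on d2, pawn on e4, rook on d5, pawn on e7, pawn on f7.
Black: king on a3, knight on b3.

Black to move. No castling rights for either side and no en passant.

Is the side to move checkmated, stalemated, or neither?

Black to move; black king on a3.
In check: no.
Legal moves for Black: Nc5, Na5+, Nd4+, Nxd2, Nc1, Na1, Kb4, Ka4, Kb2, Ka2.
Black has 10 legal moves and is not in check → neither.

neither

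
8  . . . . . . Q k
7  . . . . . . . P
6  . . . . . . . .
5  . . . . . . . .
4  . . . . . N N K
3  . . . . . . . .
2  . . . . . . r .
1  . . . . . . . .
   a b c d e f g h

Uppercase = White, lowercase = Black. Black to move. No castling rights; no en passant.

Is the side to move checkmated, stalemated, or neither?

checkmate

Black to move; black king on h8.
In check: yes, from the white queen on g8.
King squares — g7: attacked by Qg8; h7: attacked by Qg8; g8: attacked by Ph7.
Legal moves for Black: none.
In check with no legal moves → checkmate.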